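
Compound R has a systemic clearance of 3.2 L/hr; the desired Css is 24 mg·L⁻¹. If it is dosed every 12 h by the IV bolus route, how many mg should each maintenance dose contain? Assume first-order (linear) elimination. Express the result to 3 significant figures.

922 mg

At steady state, dose per interval replaces the amount cleared in that interval: D/τ = CL·Css.
D = CL × Css × τ = 3.200 × 24 × 12 = 921.6 mg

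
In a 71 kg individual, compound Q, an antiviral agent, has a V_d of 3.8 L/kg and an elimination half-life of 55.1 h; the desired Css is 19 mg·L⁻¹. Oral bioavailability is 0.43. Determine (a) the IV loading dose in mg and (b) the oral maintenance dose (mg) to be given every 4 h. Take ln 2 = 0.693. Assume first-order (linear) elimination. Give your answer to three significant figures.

Vd = 3.8 L/kg × 71 kg = 269.8 L
LD = Vd × C = 269.8 × 19 = 5126 mg
CL = 0.693 × Vd / t½ = 0.693 × 269.8 / 55.1 = 3.393 L/h
D = CL × Css × τ / F = 3.393 × 19 × 4 / 0.43 = 599.7 mg

(a) 5130 mg; (b) 600 mg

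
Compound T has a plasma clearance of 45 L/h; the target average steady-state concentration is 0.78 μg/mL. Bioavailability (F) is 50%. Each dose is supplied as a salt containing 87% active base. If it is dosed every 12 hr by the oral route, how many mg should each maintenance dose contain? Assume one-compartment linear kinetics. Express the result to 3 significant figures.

968 mg

D = CL × Css × τ / F / S = 45.00 × 0.78 × 12 / 0.5 / 0.87 = 968.3 mg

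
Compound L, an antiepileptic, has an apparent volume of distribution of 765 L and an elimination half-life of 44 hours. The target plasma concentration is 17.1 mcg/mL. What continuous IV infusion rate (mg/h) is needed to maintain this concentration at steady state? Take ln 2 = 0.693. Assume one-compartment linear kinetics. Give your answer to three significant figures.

206 mg/h

CL = ln 2 · Vd / t½ = 0.693 × 765.0 / 44 = 12.05 L/h
Infusion rate = CL × Css = 12.05 × 17.1 = 206.1 mg/h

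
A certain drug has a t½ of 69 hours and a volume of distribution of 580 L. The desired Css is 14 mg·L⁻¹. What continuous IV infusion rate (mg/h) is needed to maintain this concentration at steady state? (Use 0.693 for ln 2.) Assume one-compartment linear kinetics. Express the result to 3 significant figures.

81.6 mg/h

CL = 0.693 × Vd / t½ = 0.693 × 580.0 / 69 = 5.825 L/h
Infusion rate = CL × Css = 5.825 × 14 = 81.55 mg/h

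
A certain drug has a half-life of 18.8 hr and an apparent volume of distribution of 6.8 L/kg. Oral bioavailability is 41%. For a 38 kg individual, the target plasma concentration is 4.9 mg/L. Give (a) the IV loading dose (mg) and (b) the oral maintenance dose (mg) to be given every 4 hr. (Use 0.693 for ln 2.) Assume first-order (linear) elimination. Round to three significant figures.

(a) 1270 mg; (b) 455 mg

Total Vd = 6.8 × 38 = 258.4 L
LD = Vd × C = 258.4 × 4.9 = 1266 mg
CL = 0.693 × Vd / t½ = 0.693 × 258.4 / 18.8 = 9.525 L/h
D = CL × Css × τ / F = 9.525 × 4.9 × 4 / 0.41 = 455.3 mg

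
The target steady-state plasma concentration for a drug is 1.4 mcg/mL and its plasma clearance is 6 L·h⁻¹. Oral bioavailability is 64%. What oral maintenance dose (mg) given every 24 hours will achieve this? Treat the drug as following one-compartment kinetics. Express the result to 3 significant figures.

D = CL × Css × τ / F = 6.000 × 1.4 × 24 / 0.64 = 315.0 mg

315 mg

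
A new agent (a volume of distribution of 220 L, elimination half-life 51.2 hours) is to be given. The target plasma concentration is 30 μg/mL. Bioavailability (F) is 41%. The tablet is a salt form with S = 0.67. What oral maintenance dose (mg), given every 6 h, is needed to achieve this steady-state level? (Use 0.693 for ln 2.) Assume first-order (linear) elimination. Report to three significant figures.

CL = 0.693 × Vd / t½ = 0.693 × 220.0 / 51.2 = 2.978 L/h
D = CL × Css × τ / F / S = 2.978 × 30 × 6 / 0.41 / 0.67 = 1951 mg

1950 mg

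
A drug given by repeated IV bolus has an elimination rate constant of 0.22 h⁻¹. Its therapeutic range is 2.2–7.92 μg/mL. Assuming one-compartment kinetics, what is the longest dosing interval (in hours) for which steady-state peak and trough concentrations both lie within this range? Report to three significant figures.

5.82 h

Between IV bolus doses, concentration decays as C = C₀·e^(−kτ), so C_peak/C_trough = e^(kτ).
τ_max = ln(C_peak/C_trough) / k = ln(7.92/2.2) / 0.2200 = 1.281 / 0.2200 = 5.823 h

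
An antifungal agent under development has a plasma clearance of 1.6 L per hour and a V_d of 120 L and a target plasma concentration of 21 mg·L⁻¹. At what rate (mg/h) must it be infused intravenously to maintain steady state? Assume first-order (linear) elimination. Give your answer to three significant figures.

33.6 mg/h

R₀ = 1.600 × 21 = 33.60 mg/h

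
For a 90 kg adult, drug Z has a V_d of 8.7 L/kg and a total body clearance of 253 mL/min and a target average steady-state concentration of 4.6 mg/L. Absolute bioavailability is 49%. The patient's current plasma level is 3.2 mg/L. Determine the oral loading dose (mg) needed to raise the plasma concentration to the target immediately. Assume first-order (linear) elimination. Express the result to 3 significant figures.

Vd(total) = 90 kg × 8.7 L/kg = 783.0 L
Concentration deficit ΔC = 4.6 − 3.2 = 1.400 mg/L
LD = Vd × ΔC / F = 783.0 × 1.400 / 0.49 = 2237 mg

2240 mg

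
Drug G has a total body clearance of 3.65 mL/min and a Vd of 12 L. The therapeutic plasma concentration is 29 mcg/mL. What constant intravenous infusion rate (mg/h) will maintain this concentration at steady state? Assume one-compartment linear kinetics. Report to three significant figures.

6.35 mg/h

CL = 3.65 mL/min = 3.65 × 0.06 = 0.2190 L/h
R₀ = 0.2190 × 29 = 6.351 mg/h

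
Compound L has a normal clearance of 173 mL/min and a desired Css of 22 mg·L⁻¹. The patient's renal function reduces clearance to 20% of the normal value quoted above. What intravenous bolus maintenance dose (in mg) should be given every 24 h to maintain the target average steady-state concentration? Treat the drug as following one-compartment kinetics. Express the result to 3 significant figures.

1100 mg

CL = 173 mL/min = 173 × 0.06 = 10.38 L/h
Patient clearance = 0.2 × 10.38 = 2.076 L/h
At steady state, dose per interval replaces the amount cleared in that interval: D/τ = CL·Css.
D = CL × Css × τ = 2.076 × 22 × 24 = 1096 mg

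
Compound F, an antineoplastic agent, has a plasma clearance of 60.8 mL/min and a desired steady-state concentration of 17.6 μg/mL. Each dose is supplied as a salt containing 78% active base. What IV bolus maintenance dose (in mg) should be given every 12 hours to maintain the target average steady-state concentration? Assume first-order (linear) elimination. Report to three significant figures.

988 mg

CL = 60.8 mL/min = 60.8 × 0.06 = 3.648 L/h
At steady state, dose per interval replaces the amount cleared in that interval: S·D/τ = CL·Css.
D = CL × Css × τ / S = 3.648 × 17.6 × 12 / 0.78 = 987.8 mg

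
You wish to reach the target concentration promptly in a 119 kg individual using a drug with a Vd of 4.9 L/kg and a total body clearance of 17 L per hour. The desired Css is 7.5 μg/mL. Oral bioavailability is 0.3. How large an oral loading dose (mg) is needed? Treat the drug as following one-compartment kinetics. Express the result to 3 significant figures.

Vd = 4.9 L/kg × 119 kg = 583.1 L
The loading dose fills Vd to the target concentration.
LD = Vd × C / F = 583.1 × 7.500 / 0.3 = 14580 mg

14600 mg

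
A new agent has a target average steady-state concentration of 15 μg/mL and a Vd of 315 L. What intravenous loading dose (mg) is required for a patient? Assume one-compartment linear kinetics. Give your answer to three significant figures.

LD = Vd × C = 315.0 × 15.00 = 4725 mg

4730 mg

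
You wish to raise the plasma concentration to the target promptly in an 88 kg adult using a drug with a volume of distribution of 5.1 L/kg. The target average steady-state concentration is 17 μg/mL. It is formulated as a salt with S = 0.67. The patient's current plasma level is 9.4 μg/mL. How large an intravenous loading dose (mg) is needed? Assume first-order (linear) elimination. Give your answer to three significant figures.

Total Vd = 5.1 × 88 = 448.8 L
Concentration deficit ΔC = 17 − 9.4 = 7.600 mg/L
LD = Vd × ΔC / S = 448.8 × 7.600 / 0.67 = 5091 mg

5090 mg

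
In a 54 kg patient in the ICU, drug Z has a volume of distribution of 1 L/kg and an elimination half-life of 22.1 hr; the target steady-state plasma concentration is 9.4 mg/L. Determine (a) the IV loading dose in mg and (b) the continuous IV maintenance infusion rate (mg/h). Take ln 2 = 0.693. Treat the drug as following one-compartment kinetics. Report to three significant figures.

(a) 508 mg; (b) 15.9 mg/h

Vd(total) = 54 kg × 1 L/kg = 54.00 L
LD = Vd × C = 54.00 × 9.4 = 507.6 mg
CL = 0.693 × Vd / t½ = 0.693 × 54.00 / 22.1 = 1.693 L/h
Infusion rate = CL × Css = 1.693 × 9.4 = 15.91 mg/h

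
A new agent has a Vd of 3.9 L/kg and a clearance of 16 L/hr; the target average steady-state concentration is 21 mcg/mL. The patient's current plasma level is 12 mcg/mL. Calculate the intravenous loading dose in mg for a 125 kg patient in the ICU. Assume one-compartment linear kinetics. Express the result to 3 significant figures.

Vd = 3.9 L/kg × 125 kg = 487.5 L
Concentration deficit ΔC = 21 − 12 = 9.000 mg/L
LD = Vd × ΔC = 487.5 × 9.000 = 4388 mg

4390 mg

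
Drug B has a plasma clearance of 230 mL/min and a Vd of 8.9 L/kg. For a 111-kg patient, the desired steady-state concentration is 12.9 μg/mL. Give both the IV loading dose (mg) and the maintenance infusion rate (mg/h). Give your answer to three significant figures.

(a) 12700 mg; (b) 178 mg/h

Vd(total) = 111 kg × 8.9 L/kg = 987.9 L
Loading: fill Vd to C_target → 987.9 L × 12.9 mg/L = 12740 mg
CL = 230 mL/min = 230 × 0.06 = 13.80 L/h
Maintenance infusion rate = CL × Css = 13.80 × 12.9 = 178.0 mg/h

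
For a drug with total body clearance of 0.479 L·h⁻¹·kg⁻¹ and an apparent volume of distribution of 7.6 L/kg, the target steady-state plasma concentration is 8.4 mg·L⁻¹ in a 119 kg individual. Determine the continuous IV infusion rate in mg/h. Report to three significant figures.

479 mg/h

CL = 0.479 L·h⁻¹·kg⁻¹ × 119 kg = 57.00 L/h
R₀ = 57.00 × 8.4 = 478.8 mg/h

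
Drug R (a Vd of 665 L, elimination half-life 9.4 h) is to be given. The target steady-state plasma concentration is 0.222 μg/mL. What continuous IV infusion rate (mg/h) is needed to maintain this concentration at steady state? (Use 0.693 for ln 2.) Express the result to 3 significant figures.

10.9 mg/h

CL = ln 2 · Vd / t½ = 0.693 × 665.0 / 9.4 = 49.03 L/h
Infusion rate = CL × Css = 49.03 × 0.222 = 10.88 mg/h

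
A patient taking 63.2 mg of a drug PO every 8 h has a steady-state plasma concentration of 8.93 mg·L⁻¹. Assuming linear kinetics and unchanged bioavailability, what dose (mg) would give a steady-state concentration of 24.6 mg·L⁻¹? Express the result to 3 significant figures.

174 mg

With linear kinetics, Css is proportional to dose rate (D/τ) at fixed clearance.
D₂ = D₁ × (Css,target / Css,current) = 63.2 × 24.6/8.93 = 174.1 mg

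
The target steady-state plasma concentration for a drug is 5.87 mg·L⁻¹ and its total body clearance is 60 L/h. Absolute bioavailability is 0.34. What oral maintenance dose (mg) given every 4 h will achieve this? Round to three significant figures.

D = CL × Css × τ / F = 60.00 × 5.87 × 4 / 0.34 = 4144 mg

4140 mg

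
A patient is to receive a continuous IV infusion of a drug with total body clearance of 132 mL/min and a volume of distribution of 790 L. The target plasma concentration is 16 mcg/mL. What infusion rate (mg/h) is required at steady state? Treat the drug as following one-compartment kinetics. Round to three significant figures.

127 mg/h

CL = 132 mL/min × 60/1000 = 7.920 L/h
Infusion rate = CL · Css = 7.920 L/h × 16 mg/L = 126.7 mg/h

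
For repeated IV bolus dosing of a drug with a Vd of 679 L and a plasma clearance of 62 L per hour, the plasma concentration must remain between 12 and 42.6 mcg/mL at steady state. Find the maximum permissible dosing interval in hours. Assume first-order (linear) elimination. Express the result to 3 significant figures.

k = CL / Vd = 62.00 / 679.0 = 0.09131 h⁻¹
Between IV bolus doses, concentration decays as C = C₀·e^(−kτ), so C_peak/C_trough = e^(kτ).
τ_max = ln(C_peak/C_trough) / k = ln(42.6/12) / 0.09131 = 1.267 / 0.09131 = 13.88 h

13.9 h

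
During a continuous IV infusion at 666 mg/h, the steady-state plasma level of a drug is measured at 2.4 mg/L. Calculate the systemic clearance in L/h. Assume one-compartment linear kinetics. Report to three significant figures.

At steady state, infusion rate = CL × Css, so CL = rate / Css.
CL = 666 / 2.4 = 277.5 L/h

278 L/h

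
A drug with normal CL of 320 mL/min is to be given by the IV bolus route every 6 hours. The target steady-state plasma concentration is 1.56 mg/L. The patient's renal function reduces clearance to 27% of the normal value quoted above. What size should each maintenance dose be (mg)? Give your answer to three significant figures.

Convert clearance: 320 mL/min × 60 min/h ÷ 1000 mL/L = 19.20 L/h
Patient clearance = 0.27 × 19.20 = 5.184 L/h
D = CL × Css × τ = 5.184 × 1.56 × 6 = 48.52 mg

48.5 mg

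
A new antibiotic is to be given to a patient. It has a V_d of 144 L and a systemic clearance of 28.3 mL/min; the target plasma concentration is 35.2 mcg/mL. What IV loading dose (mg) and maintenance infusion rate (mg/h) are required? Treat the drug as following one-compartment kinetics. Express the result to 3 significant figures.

LD = Vd · C_target = 144.0 × 35.2 = 5069 mg
CL = 28.3 mL/min × 60/1000 = 1.698 L/h
Maintenance infusion rate = CL × Css = 1.698 × 35.2 = 59.77 mg/h

(a) 5070 mg; (b) 59.8 mg/h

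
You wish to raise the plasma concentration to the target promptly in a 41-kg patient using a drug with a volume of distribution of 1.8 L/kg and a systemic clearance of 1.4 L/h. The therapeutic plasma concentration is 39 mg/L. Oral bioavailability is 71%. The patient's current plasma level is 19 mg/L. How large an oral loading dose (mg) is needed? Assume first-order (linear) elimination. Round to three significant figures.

2080 mg

Vd(total) = 41 kg × 1.8 L/kg = 73.80 L
Loading dose depends on Vd (not clearance): it fills the distribution volume.
Concentration deficit ΔC = 39 − 19 = 20.00 mg/L
LD = Vd × ΔC / F = 73.80 × 20.00 / 0.71 = 2079 mg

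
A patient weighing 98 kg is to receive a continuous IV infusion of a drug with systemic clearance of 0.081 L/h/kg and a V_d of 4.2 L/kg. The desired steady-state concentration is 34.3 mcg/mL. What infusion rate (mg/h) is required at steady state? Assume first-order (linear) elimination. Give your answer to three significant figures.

CL = 0.081 L/h/kg × 98 kg = 7.938 L/h
Maintenance depends on clearance, not Vd — rate in must match rate out.
Infusion rate = CL · Css = 7.938 L/h × 34.3 mg/L = 272.3 mg/h

272 mg/h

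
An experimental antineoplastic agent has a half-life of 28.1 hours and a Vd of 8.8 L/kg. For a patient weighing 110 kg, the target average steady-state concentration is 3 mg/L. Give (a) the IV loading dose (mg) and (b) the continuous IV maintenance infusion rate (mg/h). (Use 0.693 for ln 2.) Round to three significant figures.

(a) 2900 mg; (b) 71.6 mg/h

Vd(total) = 110 kg × 8.8 L/kg = 968.0 L
LD = Vd × C = 968.0 × 3 = 2904 mg
CL = 0.693 × Vd / t½ = 0.693 × 968.0 / 28.1 = 23.87 L/h
Infusion rate = CL × Css = 23.87 × 3 = 71.61 mg/h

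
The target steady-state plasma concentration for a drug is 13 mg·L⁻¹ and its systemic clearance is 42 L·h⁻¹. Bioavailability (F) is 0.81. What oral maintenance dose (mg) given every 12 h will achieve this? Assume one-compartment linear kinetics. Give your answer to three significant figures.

At steady state, dose per interval replaces the amount cleared in that interval: F·D/τ = CL·Css.
D = CL × Css × τ / F = 42.00 × 13 × 12 / 0.81 = 8089 mg

8090 mg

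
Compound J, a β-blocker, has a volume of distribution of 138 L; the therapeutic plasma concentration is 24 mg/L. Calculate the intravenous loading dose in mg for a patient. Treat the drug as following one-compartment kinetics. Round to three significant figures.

LD = Vd × C = 138.0 × 24.00 = 3312 mg

3310 mg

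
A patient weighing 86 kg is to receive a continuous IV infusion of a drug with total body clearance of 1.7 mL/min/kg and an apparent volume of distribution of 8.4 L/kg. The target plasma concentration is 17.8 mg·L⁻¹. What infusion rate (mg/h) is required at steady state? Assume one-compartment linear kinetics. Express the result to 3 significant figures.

CL = 1.7 mL/min/kg × 86 kg = 146.2 mL/min = 146.2 × 60/1000 = 8.772 L/h
Rate = CL × Css = 8.772 × 17.8 = 156.1 mg/h

156 mg/h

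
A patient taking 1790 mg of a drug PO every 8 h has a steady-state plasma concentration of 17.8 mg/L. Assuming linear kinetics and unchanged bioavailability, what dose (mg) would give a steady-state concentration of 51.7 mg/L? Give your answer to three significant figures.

5200 mg

With linear kinetics, Css is proportional to dose rate (D/τ) at fixed clearance.
D₂ = D₁ × (Css,target / Css,current) = 1790 × 51.7/17.8 = 5199 mg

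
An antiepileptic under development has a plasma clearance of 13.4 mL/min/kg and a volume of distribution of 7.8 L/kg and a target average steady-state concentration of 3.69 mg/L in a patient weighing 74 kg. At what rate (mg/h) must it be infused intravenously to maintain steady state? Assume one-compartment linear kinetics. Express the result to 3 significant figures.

220 mg/h

CL = 13.4 mL/min/kg × 74 kg = 991.6 mL/min = 991.6 × 60/1000 = 59.50 L/h
Infusion rate = CL · Css = 59.50 L/h × 3.69 mg/L = 219.6 mg/h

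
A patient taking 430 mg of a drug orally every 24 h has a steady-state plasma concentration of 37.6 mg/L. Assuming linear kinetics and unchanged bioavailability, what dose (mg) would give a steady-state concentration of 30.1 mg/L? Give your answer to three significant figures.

344 mg

With linear kinetics, Css is proportional to dose rate (D/τ) at fixed clearance.
D₂ = D₁ × (Css,target / Css,current) = 430 × 30.1/37.6 = 344.2 mg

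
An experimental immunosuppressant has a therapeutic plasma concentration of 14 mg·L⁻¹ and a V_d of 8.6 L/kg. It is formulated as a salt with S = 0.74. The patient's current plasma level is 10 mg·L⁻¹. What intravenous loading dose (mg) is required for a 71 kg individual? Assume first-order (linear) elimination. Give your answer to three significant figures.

Vd(total) = 71 kg × 8.6 L/kg = 610.6 L
Concentration deficit ΔC = 14 − 10 = 4.000 mg/L
LD = Vd × ΔC / S = 610.6 × 4.000 / 0.74 = 3301 mg

3300 mg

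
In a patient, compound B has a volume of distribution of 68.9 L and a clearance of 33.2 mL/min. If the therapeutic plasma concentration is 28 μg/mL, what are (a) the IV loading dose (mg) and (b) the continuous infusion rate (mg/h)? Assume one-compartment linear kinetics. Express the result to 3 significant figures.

(a) 1930 mg; (b) 55.8 mg/h

Loading: fill Vd to C_target → 68.90 L × 28 mg/L = 1929 mg
CL = 33.2 mL/min = 33.2 × 0.06 = 1.992 L/h
Maintenance infusion rate = CL × Css = 1.992 × 28 = 55.78 mg/h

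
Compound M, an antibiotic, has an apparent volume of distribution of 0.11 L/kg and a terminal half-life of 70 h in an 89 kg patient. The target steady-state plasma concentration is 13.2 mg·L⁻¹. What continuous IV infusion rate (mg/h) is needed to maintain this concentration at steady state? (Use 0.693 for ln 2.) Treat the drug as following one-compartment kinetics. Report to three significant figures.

Vd = 0.11 L/kg × 89 kg = 9.790 L
CL = 0.693 × Vd / t½ = 0.693 × 9.790 / 70 = 0.09692 L/h
Infusion rate = CL × Css = 0.09692 × 13.2 = 1.279 mg/h

1.28 mg/h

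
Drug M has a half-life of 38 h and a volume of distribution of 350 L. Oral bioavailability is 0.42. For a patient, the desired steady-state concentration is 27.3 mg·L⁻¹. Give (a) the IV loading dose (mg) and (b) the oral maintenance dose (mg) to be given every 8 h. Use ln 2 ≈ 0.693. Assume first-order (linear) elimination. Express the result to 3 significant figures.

LD = Vd × C = 350.0 × 27.3 = 9555 mg
CL = 0.693 × Vd / t½ = 0.693 × 350.0 / 38 = 6.383 L/h
D = CL × Css × τ / F = 6.383 × 27.3 × 8 / 0.42 = 3319 mg

(a) 9560 mg; (b) 3320 mg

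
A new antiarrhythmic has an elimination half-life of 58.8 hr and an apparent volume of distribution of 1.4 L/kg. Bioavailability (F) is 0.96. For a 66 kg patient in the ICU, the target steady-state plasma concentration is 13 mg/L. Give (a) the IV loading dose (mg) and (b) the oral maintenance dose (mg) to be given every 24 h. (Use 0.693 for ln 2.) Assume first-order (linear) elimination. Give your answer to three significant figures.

Vd(total) = 66 kg × 1.4 L/kg = 92.40 L
LD = Vd × C = 92.40 × 13 = 1201 mg
CL = 0.693 × Vd / t½ = 0.693 × 92.40 / 58.8 = 1.089 L/h
D = CL × Css × τ / F = 1.089 × 13 × 24 / 0.96 = 353.9 mg

(a) 1200 mg; (b) 354 mg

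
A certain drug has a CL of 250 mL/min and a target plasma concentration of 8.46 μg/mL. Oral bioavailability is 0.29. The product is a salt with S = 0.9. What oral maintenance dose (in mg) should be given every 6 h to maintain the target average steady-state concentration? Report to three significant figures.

2920 mg

Convert clearance: 250 mL/min × 60 min/h ÷ 1000 mL/L = 15.00 L/h
At steady state, dose per interval replaces the amount cleared in that interval: F·S·D/τ = CL·Css.
D = CL × Css × τ / F / S = 15.00 × 8.46 × 6 / 0.29 / 0.9 = 2917 mg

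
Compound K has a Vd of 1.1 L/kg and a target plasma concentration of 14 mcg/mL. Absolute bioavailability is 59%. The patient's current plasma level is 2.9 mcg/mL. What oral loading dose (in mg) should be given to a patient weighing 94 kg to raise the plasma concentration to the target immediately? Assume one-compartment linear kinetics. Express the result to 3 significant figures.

1950 mg

Vd = 1.1 L/kg × 94 kg = 103.4 L
Concentration deficit ΔC = 14 − 2.9 = 11.10 mg/L
LD = Vd × ΔC / F = 103.4 × 11.10 / 0.59 = 1945 mg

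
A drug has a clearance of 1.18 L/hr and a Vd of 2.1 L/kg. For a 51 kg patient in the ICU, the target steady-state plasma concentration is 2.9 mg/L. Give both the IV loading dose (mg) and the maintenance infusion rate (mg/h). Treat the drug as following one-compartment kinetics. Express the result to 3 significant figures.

Vd = 2.1 L/kg × 51 kg = 107.1 L
Loading: fill Vd to C_target → 107.1 L × 2.9 mg/L = 310.6 mg
Maintenance: replace elimination → rate = CL × Css = 1.180 × 2.9 = 3.422 mg/h

(a) 311 mg; (b) 3.42 mg/h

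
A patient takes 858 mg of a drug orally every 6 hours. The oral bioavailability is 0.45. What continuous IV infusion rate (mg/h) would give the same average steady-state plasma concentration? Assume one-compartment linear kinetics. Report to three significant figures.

Equivalent systemic input: infusion rate = F·D/τ.
Rate = 0.45 × 858 / 6 = 64.35 mg/h

64.4 mg/h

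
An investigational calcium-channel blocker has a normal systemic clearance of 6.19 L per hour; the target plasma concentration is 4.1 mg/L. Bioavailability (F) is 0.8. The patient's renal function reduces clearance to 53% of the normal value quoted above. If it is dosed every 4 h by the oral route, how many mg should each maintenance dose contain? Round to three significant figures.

Patient clearance = 0.53 × 6.190 = 3.281 L/h
At steady state, dose per interval replaces the amount cleared in that interval: F·D/τ = CL·Css.
D = CL × Css × τ / F = 3.281 × 4.1 × 4 / 0.8 = 67.26 mg

67.3 mg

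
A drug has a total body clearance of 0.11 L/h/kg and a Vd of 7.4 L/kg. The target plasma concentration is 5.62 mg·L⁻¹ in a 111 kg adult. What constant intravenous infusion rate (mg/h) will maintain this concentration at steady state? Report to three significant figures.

68.6 mg/h

CL = 0.11 L/h/kg × 111 kg = 12.21 L/h
At steady state, infusion rate equals elimination rate: rate in = CL × Css.
Infusion rate = CL · Css = 12.21 L/h × 5.62 mg/L = 68.62 mg/h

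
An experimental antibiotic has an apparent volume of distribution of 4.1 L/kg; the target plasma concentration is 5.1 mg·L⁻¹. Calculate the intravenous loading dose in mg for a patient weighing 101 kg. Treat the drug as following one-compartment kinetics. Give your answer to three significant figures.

2110 mg

Total Vd = 4.1 × 101 = 414.1 L
LD = Vd × C = 414.1 × 5.100 = 2112 mg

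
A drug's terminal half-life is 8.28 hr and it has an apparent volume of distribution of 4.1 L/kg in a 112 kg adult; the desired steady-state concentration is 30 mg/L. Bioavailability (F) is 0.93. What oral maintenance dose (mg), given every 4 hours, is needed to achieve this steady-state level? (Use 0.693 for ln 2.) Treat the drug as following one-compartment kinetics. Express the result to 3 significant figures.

Vd = 4.1 L/kg × 112 kg = 459.2 L
CL = ln 2 · Vd / t½ = 0.693 × 459.2 / 8.28 = 38.43 L/h
D = CL × Css × τ / F = 38.43 × 30 × 4 / 0.93 = 4959 mg

4960 mg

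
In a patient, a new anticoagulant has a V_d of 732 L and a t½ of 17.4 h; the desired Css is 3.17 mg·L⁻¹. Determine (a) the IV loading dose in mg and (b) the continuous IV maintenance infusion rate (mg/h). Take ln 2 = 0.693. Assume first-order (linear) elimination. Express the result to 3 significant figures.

(a) 2320 mg; (b) 92.4 mg/h

LD = Vd × C = 732.0 × 3.17 = 2320 mg
CL = 0.693 × Vd / t½ = 0.693 × 732.0 / 17.4 = 29.15 L/h
Infusion rate = CL × Css = 29.15 × 3.17 = 92.41 mg/h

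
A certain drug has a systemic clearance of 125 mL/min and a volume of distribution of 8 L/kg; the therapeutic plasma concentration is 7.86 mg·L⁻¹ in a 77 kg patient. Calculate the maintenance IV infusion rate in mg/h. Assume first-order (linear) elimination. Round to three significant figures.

59.0 mg/h

Convert clearance: 125 mL/min × 60 min/h ÷ 1000 mL/L = 7.500 L/h
At steady state, infusion rate equals elimination rate: rate in = CL × Css.
R₀ = 7.500 × 7.86 = 58.95 mg/h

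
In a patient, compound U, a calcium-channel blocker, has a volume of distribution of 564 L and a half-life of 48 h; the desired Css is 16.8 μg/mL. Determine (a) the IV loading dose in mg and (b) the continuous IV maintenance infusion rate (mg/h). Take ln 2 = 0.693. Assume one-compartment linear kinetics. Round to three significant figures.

LD = Vd × C = 564.0 × 16.8 = 9475 mg
CL = 0.693 × Vd / t½ = 0.693 × 564.0 / 48 = 8.143 L/h
Infusion rate = CL × Css = 8.143 × 16.8 = 136.8 mg/h

(a) 9480 mg; (b) 137 mg/h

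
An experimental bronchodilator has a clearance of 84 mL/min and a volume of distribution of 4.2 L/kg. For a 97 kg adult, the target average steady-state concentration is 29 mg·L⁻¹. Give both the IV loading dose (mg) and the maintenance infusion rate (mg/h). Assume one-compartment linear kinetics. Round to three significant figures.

Vd = 4.2 L/kg × 97 kg = 407.4 L
LD = Vd · C_target = 407.4 × 29 = 11810 mg
CL = 84 mL/min × 60/1000 = 5.040 L/h
Infusion rate = 5.040 L/h × 29 mg/L = 146.2 mg/h

(a) 11800 mg; (b) 146 mg/h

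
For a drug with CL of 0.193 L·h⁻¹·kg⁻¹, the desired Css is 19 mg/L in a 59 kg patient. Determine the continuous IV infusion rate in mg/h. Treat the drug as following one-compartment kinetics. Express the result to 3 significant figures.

CL = 0.193 L·h⁻¹·kg⁻¹ × 59 kg = 11.39 L/h
Rate = CL × Css = 11.39 × 19 = 216.4 mg/h

216 mg/h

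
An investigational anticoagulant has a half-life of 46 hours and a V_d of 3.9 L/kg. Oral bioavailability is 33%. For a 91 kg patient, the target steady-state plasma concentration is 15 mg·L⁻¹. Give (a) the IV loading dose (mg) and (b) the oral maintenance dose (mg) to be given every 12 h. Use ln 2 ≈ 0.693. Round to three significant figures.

Vd(total) = 91 kg × 3.9 L/kg = 354.9 L
LD = Vd × C = 354.9 × 15 = 5324 mg
CL = 0.693 × Vd / t½ = 0.693 × 354.9 / 46 = 5.347 L/h
D = CL × Css × τ / F = 5.347 × 15 × 12 / 0.33 = 2917 mg

(a) 5320 mg; (b) 2920 mg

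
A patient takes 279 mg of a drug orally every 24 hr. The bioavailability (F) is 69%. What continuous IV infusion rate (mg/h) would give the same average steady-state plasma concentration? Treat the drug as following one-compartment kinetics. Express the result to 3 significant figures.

8.02 mg/h

Equivalent systemic input: infusion rate = F·D/τ.
Rate = 0.69 × 279 / 24 = 8.021 mg/h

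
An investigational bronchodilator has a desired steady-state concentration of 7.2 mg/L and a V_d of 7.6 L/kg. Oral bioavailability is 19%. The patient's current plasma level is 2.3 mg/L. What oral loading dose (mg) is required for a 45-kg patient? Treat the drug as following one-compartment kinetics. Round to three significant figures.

8820 mg

Vd(total) = 45 kg × 7.6 L/kg = 342.0 L
Concentration deficit ΔC = 7.2 − 2.3 = 4.900 mg/L
LD = Vd × ΔC / F = 342.0 × 4.900 / 0.19 = 8820 mg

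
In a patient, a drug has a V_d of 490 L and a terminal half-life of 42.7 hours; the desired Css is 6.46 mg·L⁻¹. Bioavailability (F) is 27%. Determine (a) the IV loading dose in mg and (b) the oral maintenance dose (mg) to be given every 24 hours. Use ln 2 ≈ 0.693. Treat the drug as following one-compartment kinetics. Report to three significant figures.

(a) 3170 mg; (b) 4570 mg

LD = Vd × C = 490.0 × 6.46 = 3165 mg
CL = 0.693 × Vd / t½ = 0.693 × 490.0 / 42.7 = 7.952 L/h
D = CL × Css × τ / F = 7.952 × 6.46 × 24 / 0.27 = 4566 mg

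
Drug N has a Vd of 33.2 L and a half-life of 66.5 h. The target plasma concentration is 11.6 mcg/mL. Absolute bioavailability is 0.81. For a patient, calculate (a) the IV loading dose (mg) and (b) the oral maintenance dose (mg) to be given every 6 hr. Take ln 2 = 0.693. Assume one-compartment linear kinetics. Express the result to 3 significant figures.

LD = Vd × C = 33.20 × 11.6 = 385.1 mg
CL = 0.693 × Vd / t½ = 0.693 × 33.20 / 66.5 = 0.3460 L/h
D = CL × Css × τ / F = 0.3460 × 11.6 × 6 / 0.81 = 29.73 mg

(a) 385 mg; (b) 29.7 mg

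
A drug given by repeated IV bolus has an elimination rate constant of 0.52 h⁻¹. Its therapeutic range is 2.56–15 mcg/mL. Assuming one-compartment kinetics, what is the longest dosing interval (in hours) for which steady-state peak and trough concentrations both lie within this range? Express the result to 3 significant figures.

Between IV bolus doses, concentration decays as C = C₀·e^(−kτ), so C_peak/C_trough = e^(kτ).
τ_max = ln(C_peak/C_trough) / k = ln(15/2.56) / 0.5200 = 1.768 / 0.5200 = 3.400 h

3.40 h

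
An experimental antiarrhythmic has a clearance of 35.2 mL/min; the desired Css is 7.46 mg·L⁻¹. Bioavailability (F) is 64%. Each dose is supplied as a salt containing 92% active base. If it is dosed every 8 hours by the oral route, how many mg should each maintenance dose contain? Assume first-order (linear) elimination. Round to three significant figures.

214 mg

Convert clearance: 35.2 mL/min × 60 min/h ÷ 1000 mL/L = 2.112 L/h
At steady state, dose per interval replaces the amount cleared in that interval: F·S·D/τ = CL·Css.
D = CL × Css × τ / F / S = 2.112 × 7.46 × 8 / 0.64 / 0.92 = 214.1 mg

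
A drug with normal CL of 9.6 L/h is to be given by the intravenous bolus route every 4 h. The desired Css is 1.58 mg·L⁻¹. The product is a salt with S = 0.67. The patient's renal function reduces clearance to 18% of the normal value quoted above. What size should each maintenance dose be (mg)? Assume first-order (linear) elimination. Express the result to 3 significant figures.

16.3 mg

Patient clearance = 0.18 × 9.600 = 1.728 L/h
D = CL × Css × τ / S = 1.728 × 1.58 × 4 / 0.67 = 16.30 mg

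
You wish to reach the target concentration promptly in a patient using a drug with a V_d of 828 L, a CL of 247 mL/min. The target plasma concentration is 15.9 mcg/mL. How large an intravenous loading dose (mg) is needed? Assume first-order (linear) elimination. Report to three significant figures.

13200 mg

LD = Vd × C = 828.0 × 15.90 = 13170 mg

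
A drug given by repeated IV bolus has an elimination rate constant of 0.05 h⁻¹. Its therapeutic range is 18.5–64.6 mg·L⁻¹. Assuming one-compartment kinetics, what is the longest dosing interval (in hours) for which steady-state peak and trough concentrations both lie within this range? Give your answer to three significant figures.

25.0 h

Between IV bolus doses, concentration decays as C = C₀·e^(−kτ), so C_peak/C_trough = e^(kτ).
τ_max = ln(C_peak/C_trough) / k = ln(64.6/18.5) / 0.05000 = 1.250 / 0.05000 = 25.00 h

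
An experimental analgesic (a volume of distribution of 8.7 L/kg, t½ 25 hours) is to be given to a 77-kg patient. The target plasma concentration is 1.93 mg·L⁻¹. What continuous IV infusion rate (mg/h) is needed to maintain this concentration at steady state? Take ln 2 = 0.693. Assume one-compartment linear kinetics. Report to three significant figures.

35.8 mg/h

Vd = 8.7 L/kg × 77 kg = 669.9 L
CL = ln 2 · Vd / t½ = 0.693 × 669.9 / 25 = 18.57 L/h
Infusion rate = CL × Css = 18.57 × 1.93 = 35.84 mg/h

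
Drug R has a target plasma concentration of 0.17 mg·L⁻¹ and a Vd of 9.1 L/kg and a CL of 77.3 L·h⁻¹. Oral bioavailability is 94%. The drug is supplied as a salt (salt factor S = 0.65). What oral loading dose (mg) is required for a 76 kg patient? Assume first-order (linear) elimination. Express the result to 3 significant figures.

Vd(total) = 76 kg × 9.1 L/kg = 691.6 L
LD = Vd × C / F / S = 691.6 × 0.1700 / 0.94 / 0.65 = 192.4 mg

192 mg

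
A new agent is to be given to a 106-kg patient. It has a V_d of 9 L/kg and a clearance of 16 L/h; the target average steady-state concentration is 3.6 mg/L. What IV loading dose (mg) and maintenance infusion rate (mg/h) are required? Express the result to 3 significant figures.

Total Vd = 9 × 106 = 954.0 L
Loading: fill Vd to C_target → 954.0 L × 3.6 mg/L = 3434 mg
Infusion rate = 16.00 L/h × 3.6 mg/L = 57.60 mg/h

(a) 3430 mg; (b) 57.6 mg/h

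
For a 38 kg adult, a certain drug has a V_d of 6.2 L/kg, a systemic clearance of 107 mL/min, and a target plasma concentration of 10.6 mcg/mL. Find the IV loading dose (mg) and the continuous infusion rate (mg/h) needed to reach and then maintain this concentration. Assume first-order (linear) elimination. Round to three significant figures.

Total Vd = 6.2 × 38 = 235.6 L
LD = Vd · C_target = 235.6 × 10.6 = 2497 mg
Convert clearance: 107 mL/min × 60 min/h ÷ 1000 mL/L = 6.420 L/h
Maintenance: replace elimination → rate = CL × Css = 6.420 × 10.6 = 68.05 mg/h

(a) 2500 mg; (b) 68.1 mg/h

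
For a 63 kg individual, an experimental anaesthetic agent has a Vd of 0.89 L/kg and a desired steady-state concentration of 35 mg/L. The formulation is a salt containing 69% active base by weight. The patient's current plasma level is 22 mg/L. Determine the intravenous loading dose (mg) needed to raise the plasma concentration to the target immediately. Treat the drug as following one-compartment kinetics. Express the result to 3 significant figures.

Total Vd = 0.89 × 63 = 56.07 L
Concentration deficit ΔC = 35 − 22 = 13.00 mg/L
LD = Vd × ΔC / S = 56.07 × 13.00 / 0.69 = 1056 mg

1060 mg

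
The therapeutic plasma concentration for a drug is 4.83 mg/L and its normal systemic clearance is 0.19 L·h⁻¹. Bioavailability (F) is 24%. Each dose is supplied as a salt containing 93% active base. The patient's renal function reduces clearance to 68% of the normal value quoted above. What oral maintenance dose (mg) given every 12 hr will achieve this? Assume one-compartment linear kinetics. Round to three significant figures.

Patient clearance = 0.68 × 0.1900 = 0.1292 L/h
D = CL × Css × τ / F / S = 0.1292 × 4.83 × 12 / 0.24 / 0.93 = 33.55 mg

33.6 mg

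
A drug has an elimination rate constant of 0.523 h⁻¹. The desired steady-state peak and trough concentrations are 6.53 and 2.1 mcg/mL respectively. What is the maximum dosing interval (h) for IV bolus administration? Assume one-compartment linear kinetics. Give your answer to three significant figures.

Between IV bolus doses, concentration decays as C = C₀·e^(−kτ), so C_peak/C_trough = e^(kτ).
τ_max = ln(C_peak/C_trough) / k = ln(6.53/2.1) / 0.5230 = 1.134 / 0.5230 = 2.168 h

2.17 h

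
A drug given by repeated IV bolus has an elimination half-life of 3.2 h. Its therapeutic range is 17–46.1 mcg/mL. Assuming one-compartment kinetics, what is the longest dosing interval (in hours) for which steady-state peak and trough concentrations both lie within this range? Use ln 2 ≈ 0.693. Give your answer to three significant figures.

4.61 h

k = 0.693 / t½ = 0.693 / 3.2 = 0.2166 h⁻¹
Between IV bolus doses, concentration decays as C = C₀·e^(−kτ), so C_peak/C_trough = e^(kτ).
τ_max = ln(C_peak/C_trough) / k = ln(46.1/17) / 0.2166 = 0.9976 / 0.2166 = 4.606 h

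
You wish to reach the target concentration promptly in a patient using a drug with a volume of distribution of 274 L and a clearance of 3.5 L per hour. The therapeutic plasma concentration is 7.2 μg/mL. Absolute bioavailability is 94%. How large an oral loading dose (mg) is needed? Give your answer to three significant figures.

2100 mg

Loading dose depends on Vd (not clearance): it fills the distribution volume.
LD = Vd × C / F = 274.0 × 7.200 / 0.94 = 2099 mg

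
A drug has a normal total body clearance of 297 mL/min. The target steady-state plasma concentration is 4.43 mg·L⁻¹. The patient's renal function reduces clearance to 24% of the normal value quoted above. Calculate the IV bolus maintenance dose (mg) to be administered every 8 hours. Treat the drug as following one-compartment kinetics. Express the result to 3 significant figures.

Convert clearance: 297 mL/min × 60 min/h ÷ 1000 mL/L = 17.82 L/h
Patient clearance = 0.24 × 17.82 = 4.277 L/h
At steady state, dose per interval replaces the amount cleared in that interval: D/τ = CL·Css.
D = CL × Css × τ = 4.277 × 4.43 × 8 = 151.6 mg

152 mg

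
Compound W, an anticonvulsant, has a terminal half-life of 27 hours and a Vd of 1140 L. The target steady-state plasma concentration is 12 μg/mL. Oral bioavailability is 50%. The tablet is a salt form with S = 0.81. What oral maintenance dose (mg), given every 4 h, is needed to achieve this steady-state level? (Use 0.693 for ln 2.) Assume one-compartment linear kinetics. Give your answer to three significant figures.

3470 mg

k = 0.693/27 = 0.02567 h⁻¹, so CL = k·Vd = 0.02567 × 1140 = 29.26 L/h
D = CL × Css × τ / F / S = 29.26 × 12 × 4 / 0.5 / 0.81 = 3468 mg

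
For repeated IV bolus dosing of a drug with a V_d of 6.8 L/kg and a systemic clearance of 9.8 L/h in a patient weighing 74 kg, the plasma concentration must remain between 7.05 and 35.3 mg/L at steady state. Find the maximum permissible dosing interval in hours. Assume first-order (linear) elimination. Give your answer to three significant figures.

82.7 h

Vd(total) = 74 kg × 6.8 L/kg = 503.2 L
k = CL / Vd = 9.800 / 503.2 = 0.01948 h⁻¹
Between IV bolus doses, concentration decays as C = C₀·e^(−kτ), so C_peak/C_trough = e^(kτ).
τ_max = ln(C_peak/C_trough) / k = ln(35.3/7.05) / 0.01948 = 1.611 / 0.01948 = 82.70 h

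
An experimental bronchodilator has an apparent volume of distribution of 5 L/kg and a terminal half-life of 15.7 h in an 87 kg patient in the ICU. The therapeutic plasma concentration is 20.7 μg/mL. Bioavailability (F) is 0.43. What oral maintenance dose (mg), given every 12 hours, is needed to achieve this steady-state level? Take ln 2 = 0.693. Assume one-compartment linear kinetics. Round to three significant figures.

Vd(total) = 87 kg × 5 L/kg = 435.0 L
k = 0.693/15.7 = 0.04414 h⁻¹, so CL = k·Vd = 0.04414 × 435.0 = 19.20 L/h
D = CL × Css × τ / F = 19.20 × 20.7 × 12 / 0.43 = 11090 mg

11100 mg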